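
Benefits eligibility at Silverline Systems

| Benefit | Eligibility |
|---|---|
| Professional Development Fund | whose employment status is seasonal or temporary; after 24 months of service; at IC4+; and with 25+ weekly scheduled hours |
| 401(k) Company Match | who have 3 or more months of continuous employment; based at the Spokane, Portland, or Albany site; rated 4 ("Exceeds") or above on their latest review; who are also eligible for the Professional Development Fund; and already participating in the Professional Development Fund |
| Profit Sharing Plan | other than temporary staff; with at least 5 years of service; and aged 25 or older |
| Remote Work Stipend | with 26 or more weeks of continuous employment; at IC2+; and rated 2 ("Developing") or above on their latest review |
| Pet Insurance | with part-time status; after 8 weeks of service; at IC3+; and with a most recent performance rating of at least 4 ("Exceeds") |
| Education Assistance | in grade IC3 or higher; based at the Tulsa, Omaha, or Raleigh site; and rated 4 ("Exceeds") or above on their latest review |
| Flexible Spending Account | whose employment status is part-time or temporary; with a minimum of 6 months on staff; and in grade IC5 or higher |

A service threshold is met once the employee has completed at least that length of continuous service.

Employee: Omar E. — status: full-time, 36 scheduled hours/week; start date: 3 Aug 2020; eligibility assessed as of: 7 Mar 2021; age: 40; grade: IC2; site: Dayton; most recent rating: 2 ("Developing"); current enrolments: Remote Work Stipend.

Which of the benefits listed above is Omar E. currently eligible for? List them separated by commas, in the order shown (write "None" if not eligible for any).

Service from 3 Aug 2020 to 7 Mar 2021: 216 days.
Professional Development Fund — status full-time ✗ (requires seasonal or temporary) → not eligible.
401(k) Company Match — service 216 days ≥ 3 months (≈90 days) ✓; site Dayton ✗ (not Spokane, Portland, or Albany) → not eligible.
Profit Sharing Plan — status full-time ✓ (not excluded); service 216 days < 5 years (≈1825 days) ✗ → not eligible.
Remote Work Stipend — service 216 days ≥ 26 weeks (≈182 days) ✓; grade IC2 ≥ IC2 ✓; rating 2 ≥ 2 ✓ → eligible.
Pet Insurance — status full-time ✗ (requires part-time) → not eligible.
Education Assistance — grade IC2 < IC3 ✗ → not eligible.
Flexible Spending Account — status full-time ✗ (requires part-time or temporary) → not eligible.

Remote Work Stipend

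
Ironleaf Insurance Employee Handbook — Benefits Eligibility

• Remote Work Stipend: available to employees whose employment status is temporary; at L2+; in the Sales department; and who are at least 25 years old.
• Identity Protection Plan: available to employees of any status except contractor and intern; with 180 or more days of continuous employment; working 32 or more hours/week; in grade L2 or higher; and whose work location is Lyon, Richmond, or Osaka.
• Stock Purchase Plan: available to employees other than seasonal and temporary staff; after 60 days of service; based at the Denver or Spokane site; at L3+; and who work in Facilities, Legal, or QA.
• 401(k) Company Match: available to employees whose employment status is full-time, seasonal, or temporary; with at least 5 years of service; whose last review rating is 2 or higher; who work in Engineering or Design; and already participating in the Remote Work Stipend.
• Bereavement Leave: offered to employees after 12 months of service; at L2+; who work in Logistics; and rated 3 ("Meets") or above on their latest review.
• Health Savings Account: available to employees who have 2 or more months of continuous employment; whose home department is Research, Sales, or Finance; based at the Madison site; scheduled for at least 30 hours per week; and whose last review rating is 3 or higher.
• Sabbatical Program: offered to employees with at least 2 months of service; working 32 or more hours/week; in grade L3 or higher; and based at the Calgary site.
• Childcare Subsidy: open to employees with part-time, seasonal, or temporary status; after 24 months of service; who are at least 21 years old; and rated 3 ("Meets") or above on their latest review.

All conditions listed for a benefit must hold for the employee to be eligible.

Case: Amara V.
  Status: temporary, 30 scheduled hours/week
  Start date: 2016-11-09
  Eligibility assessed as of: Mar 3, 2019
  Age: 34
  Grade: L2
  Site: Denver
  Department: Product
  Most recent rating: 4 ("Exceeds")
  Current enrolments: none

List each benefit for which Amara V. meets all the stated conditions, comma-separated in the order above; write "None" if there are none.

Service from 2016-11-09 to Mar 3, 2019: 844 days.
Remote Work Stipend — status temporary ✓; grade L2 ≥ L2 ✓; dept Product ✗ → not eligible.
Identity Protection Plan — status temporary ✓ (not excluded); service 844 days ≥ 180 days ✓; 30 hrs/wk < 32 ✗ → not eligible.
Stock Purchase Plan — status temporary ✗ (excluded) → not eligible.
401(k) Company Match — status temporary ✓; service 844 days < 5 years (≈1825 days) ✗ → not eligible.
Bereavement Leave — service 844 days ≥ 12 months (≈360 days) ✓; grade L2 ≥ L2 ✓; dept Product ✗ → not eligible.
Health Savings Account — service 844 days ≥ 2 months (≈60 days) ✓; dept Product ✗ → not eligible.
Sabbatical Program — service 844 days ≥ 2 months (≈60 days) ✓; 30 hrs/wk < 32 ✗ → not eligible.
Childcare Subsidy — status temporary ✓; service 844 days ≥ 24 months (≈720 days) ✓; age 34 ≥ 21 ✓; rating 4 ≥ 3 ✓ → eligible.

Childcare Subsidy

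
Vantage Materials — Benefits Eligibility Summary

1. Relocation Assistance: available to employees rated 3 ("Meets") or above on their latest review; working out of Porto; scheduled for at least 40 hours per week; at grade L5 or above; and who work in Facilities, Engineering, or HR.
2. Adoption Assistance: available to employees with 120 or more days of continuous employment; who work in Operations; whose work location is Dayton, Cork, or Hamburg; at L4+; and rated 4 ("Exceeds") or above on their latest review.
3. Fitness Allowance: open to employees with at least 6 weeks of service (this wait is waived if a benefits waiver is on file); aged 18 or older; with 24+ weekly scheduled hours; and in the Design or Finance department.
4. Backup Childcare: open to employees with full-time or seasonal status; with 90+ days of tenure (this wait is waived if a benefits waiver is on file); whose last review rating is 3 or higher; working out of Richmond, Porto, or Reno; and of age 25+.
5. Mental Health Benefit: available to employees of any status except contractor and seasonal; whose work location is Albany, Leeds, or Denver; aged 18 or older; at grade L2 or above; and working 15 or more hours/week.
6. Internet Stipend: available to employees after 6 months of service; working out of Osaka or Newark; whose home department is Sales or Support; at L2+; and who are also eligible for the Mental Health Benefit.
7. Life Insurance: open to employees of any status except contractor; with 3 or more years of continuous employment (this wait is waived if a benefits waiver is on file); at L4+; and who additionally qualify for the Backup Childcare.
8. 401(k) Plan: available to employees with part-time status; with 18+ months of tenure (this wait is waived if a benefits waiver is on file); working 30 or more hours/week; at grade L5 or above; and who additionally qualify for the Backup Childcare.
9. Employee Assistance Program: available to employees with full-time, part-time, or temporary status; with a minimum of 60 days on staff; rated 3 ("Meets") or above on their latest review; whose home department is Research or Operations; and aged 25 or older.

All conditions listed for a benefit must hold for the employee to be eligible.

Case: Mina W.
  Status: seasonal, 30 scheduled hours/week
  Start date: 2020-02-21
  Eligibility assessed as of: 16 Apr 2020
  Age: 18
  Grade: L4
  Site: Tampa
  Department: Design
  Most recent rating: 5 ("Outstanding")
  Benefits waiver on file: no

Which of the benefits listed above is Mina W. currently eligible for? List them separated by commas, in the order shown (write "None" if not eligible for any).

Service from 2020-02-21 to 16 Apr 2020: 55 days.
Relocation Assistance — rating 5 ≥ 3 ✓; site Tampa ✗ (not Porto) → not eligible.
Adoption Assistance — service 55 days < 120 days ✗ → not eligible.
Fitness Allowance — no waiver, service 55 days ≥ 6 weeks (≈42 days) ✓; age 18 ≥ 18 ✓; 30 hrs/wk ≥ 24 ✓; dept Design ✓ → eligible.
Backup Childcare — status seasonal ✓; no waiver, service 55 days < 90 days ✗ → not eligible.
Mental Health Benefit — status seasonal ✗ (excluded) → not eligible.
Internet Stipend — service 55 days < 6 months (≈180 days) ✗ → not eligible.
Life Insurance — status seasonal ✓ (not excluded); no waiver, service 55 days < 3 years (≈1095 days) ✗ → not eligible.
401(k) Plan — status seasonal ✗ (requires part-time) → not eligible.
Employee Assistance Program — status seasonal ✗ (requires full-time, part-time, or temporary) → not eligible.

Fitness Allowance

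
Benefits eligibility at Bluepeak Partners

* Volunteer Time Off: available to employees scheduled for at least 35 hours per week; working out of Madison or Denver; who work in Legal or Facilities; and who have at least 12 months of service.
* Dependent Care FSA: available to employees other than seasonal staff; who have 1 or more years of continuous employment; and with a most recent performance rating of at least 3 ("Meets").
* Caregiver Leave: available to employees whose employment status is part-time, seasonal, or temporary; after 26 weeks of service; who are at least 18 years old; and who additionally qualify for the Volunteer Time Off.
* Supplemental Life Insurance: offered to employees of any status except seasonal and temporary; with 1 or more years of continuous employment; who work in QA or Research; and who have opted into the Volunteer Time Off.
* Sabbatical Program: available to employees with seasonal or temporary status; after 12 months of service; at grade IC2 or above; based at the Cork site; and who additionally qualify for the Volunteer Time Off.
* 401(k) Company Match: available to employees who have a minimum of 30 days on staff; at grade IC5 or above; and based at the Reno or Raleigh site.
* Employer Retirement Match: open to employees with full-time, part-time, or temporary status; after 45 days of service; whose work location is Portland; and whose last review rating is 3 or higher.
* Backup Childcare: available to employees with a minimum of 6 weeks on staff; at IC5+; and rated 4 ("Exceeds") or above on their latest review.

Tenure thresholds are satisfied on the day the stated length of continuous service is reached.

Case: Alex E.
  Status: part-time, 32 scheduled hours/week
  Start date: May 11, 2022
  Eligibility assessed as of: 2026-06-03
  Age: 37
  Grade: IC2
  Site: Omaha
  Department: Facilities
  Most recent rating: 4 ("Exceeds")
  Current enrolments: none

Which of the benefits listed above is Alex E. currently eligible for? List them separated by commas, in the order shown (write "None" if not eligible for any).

Dependent Care FSA

Service from May 11, 2022 to 2026-06-03: 1484 days.
Volunteer Time Off — 32 hrs/wk < 35 ✗ → not eligible.
Dependent Care FSA — status part-time ✓ (not excluded); service 1484 days ≥ 1 year (≈365 days) ✓; rating 4 ≥ 3 ✓ → eligible.
Caregiver Leave — status part-time ✓; service 1484 days ≥ 26 weeks (≈182 days) ✓; age 37 ≥ 18 ✓; not eligible for Volunteer Time Off ✗ → not eligible.
Supplemental Life Insurance — status part-time ✓ (not excluded); service 1484 days ≥ 1 year (≈365 days) ✓; dept Facilities ✗ → not eligible.
Sabbatical Program — status part-time ✗ (requires seasonal or temporary) → not eligible.
401(k) Company Match — service 1484 days ≥ 30 days ✓; grade IC2 < IC5 ✗ → not eligible.
Employer Retirement Match — status part-time ✓; service 1484 days ≥ 45 days ✓; site Omaha ✗ (not Portland) → not eligible.
Backup Childcare — service 1484 days ≥ 6 weeks (≈42 days) ✓; grade IC2 < IC5 ✗ → not eligible.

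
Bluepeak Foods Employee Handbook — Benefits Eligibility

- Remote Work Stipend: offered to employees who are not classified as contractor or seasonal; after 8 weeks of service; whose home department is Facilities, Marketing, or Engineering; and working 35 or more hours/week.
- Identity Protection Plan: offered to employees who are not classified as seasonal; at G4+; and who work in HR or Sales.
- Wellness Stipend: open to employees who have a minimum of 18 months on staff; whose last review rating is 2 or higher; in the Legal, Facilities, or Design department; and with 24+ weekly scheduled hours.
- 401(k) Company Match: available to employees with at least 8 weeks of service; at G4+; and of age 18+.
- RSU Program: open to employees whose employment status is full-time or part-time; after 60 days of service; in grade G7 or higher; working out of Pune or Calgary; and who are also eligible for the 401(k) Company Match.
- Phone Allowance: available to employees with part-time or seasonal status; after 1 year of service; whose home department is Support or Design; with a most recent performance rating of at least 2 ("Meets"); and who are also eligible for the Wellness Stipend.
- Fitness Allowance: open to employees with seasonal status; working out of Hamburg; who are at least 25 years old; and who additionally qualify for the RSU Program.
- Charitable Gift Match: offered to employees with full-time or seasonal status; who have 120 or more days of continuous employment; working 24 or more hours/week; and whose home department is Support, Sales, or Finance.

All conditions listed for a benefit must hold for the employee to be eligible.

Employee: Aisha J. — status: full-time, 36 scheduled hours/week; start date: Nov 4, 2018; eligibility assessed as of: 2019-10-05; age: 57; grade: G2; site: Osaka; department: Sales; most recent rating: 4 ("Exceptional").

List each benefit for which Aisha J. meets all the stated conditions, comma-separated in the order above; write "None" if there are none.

Charitable Gift Match

Service from Nov 4, 2018 to 2019-10-05: 335 days.
Remote Work Stipend — status full-time ✓ (not excluded); service 335 days ≥ 8 weeks (≈56 days) ✓; dept Sales ✗ → not eligible.
Identity Protection Plan — status full-time ✓ (not excluded); grade G2 < G4 ✗ → not eligible.
Wellness Stipend — service 335 days < 18 months (≈540 days) ✗ → not eligible.
401(k) Company Match — service 335 days ≥ 8 weeks (≈56 days) ✓; grade G2 < G4 ✗ → not eligible.
RSU Program — status full-time ✓; service 335 days ≥ 60 days ✓; grade G2 < G7 ✗ → not eligible.
Phone Allowance — status full-time ✗ (requires part-time or seasonal) → not eligible.
Fitness Allowance — status full-time ✗ (requires seasonal) → not eligible.
Charitable Gift Match — status full-time ✓; service 335 days ≥ 120 days ✓; 36 hrs/wk ≥ 24 ✓; dept Sales ✓ → eligible.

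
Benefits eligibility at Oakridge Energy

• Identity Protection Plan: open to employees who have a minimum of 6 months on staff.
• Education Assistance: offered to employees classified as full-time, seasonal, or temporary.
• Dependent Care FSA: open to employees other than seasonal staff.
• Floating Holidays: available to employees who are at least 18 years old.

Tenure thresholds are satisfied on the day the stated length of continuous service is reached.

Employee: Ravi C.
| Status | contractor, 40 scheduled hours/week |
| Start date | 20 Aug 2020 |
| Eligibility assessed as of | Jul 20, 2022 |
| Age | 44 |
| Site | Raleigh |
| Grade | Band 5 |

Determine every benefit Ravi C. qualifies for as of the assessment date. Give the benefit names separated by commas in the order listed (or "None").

Identity Protection Plan, Dependent Care FSA, Floating Holidays

Service from 20 Aug 2020 to Jul 20, 2022: 699 days.
Identity Protection Plan — service 699 days ≥ 6 months (≈180 days) ✓ → eligible.
Education Assistance — status contractor ✗ (requires full-time, seasonal, or temporary) → not eligible.
Dependent Care FSA — status contractor ✓ (not excluded) → eligible.
Floating Holidays — age 44 ≥ 18 ✓ → eligible.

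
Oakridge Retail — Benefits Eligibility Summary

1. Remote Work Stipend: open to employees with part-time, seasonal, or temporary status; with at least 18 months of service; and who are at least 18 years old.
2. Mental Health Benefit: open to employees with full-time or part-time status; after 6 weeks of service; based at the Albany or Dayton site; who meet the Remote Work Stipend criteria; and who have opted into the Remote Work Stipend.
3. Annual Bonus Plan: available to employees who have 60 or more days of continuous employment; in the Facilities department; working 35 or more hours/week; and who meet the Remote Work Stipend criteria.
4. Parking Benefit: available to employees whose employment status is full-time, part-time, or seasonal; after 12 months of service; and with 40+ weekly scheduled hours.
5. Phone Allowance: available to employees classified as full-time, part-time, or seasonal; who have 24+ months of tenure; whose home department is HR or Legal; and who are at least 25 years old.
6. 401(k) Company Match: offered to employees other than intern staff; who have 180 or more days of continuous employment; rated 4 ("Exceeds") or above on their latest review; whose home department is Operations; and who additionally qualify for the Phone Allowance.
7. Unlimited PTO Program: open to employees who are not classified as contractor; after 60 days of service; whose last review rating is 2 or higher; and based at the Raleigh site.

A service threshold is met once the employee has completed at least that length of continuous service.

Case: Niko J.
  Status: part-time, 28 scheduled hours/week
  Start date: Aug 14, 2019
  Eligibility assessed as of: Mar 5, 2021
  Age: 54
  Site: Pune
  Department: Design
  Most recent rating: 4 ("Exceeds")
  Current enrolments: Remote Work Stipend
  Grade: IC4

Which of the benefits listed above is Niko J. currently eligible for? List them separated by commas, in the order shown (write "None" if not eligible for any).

Remote Work Stipend

Service from Aug 14, 2019 to Mar 5, 2021: 569 days.
Remote Work Stipend — status part-time ✓; service 569 days ≥ 18 months (≈540 days) ✓; age 54 ≥ 18 ✓ → eligible.
Mental Health Benefit — status part-time ✓; service 569 days ≥ 6 weeks (≈42 days) ✓; site Pune ✗ (not Albany or Dayton) → not eligible.
Annual Bonus Plan — service 569 days ≥ 60 days ✓; dept Design ✗ → not eligible.
Parking Benefit — status part-time ✓; service 569 days ≥ 12 months (≈360 days) ✓; 28 hrs/wk < 40 ✗ → not eligible.
Phone Allowance — status part-time ✓; service 569 days < 24 months (≈720 days) ✗ → not eligible.
401(k) Company Match — status part-time ✓ (not excluded); service 569 days ≥ 180 days ✓; rating 4 ≥ 4 ✓; dept Design ✗ → not eligible.
Unlimited PTO Program — status part-time ✓ (not excluded); service 569 days ≥ 60 days ✓; rating 4 ≥ 2 ✓; site Pune ✗ (not Raleigh) → not eligible.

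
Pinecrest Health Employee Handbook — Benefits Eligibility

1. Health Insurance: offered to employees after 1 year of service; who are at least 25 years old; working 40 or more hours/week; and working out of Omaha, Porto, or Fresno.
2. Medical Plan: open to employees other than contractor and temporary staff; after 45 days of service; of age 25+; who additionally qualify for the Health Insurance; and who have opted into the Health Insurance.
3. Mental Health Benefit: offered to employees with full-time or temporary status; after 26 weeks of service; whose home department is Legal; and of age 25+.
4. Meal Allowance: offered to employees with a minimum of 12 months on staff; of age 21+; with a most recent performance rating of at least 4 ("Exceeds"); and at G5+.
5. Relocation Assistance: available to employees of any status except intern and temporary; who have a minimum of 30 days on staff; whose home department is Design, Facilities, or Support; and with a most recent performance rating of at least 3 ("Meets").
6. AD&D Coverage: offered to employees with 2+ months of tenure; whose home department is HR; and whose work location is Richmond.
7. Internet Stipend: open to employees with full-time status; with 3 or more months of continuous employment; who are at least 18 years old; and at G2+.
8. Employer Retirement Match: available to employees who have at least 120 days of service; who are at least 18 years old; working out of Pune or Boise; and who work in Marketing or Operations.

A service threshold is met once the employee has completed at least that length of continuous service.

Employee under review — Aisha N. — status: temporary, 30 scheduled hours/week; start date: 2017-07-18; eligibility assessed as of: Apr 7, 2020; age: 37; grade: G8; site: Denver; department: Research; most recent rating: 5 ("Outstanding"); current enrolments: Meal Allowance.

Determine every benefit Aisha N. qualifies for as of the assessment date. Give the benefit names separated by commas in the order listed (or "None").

Meal Allowance

Service from 2017-07-18 to Apr 7, 2020: 994 days.
Health Insurance — service 994 days ≥ 1 year (≈365 days) ✓; age 37 ≥ 25 ✓; 30 hrs/wk < 40 ✗ → not eligible.
Medical Plan — status temporary ✗ (excluded) → not eligible.
Mental Health Benefit — status temporary ✓; service 994 days ≥ 26 weeks (≈182 days) ✓; dept Research ✗ → not eligible.
Meal Allowance — service 994 days ≥ 12 months (≈360 days) ✓; age 37 ≥ 21 ✓; rating 5 ≥ 4 ✓; grade G8 ≥ G5 ✓ → eligible.
Relocation Assistance — status temporary ✗ (excluded) → not eligible.
AD&D Coverage — service 994 days ≥ 2 months (≈60 days) ✓; dept Research ✗ → not eligible.
Internet Stipend — status temporary ✗ (requires full-time) → not eligible.
Employer Retirement Match — service 994 days ≥ 120 days ✓; age 37 ≥ 18 ✓; site Denver ✗ (not Pune or Boise) → not eligible.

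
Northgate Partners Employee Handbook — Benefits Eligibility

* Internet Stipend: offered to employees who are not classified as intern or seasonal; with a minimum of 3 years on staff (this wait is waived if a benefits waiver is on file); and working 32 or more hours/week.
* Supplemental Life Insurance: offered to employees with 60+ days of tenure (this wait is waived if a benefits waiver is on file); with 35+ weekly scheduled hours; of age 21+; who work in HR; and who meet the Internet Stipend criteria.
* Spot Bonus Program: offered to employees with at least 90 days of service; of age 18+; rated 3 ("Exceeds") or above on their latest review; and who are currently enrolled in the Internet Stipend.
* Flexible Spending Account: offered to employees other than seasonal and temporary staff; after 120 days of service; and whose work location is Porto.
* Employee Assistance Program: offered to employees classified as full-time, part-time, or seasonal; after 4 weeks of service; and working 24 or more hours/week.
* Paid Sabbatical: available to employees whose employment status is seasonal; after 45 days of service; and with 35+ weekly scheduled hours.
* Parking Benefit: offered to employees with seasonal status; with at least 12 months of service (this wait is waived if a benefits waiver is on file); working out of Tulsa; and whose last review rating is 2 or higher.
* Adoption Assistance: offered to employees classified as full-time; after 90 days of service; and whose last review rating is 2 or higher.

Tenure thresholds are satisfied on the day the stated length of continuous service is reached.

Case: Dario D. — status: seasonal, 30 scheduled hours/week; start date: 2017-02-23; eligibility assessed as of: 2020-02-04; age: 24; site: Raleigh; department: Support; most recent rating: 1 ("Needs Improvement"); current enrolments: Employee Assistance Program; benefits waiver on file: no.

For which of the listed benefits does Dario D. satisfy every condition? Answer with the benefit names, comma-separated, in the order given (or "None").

Service from 2017-02-23 to 2020-02-04: 1076 days.
Internet Stipend — status seasonal ✗ (excluded) → not eligible.
Supplemental Life Insurance — no waiver, service 1076 days ≥ 60 days ✓; 30 hrs/wk < 35 ✗ → not eligible.
Spot Bonus Program — service 1076 days ≥ 90 days ✓; age 24 ≥ 18 ✓; rating 1 < 3 ✗ → not eligible.
Flexible Spending Account — status seasonal ✗ (excluded) → not eligible.
Employee Assistance Program — status seasonal ✓; service 1076 days ≥ 4 weeks (≈28 days) ✓; 30 hrs/wk ≥ 24 ✓ → eligible.
Paid Sabbatical — status seasonal ✓; service 1076 days ≥ 45 days ✓; 30 hrs/wk < 35 ✗ → not eligible.
Parking Benefit — status seasonal ✓; no waiver, service 1076 days ≥ 12 months (≈360 days) ✓; site Raleigh ✗ (not Tulsa) → not eligible.
Adoption Assistance — status seasonal ✗ (requires full-time) → not eligible.

Employee Assistance Program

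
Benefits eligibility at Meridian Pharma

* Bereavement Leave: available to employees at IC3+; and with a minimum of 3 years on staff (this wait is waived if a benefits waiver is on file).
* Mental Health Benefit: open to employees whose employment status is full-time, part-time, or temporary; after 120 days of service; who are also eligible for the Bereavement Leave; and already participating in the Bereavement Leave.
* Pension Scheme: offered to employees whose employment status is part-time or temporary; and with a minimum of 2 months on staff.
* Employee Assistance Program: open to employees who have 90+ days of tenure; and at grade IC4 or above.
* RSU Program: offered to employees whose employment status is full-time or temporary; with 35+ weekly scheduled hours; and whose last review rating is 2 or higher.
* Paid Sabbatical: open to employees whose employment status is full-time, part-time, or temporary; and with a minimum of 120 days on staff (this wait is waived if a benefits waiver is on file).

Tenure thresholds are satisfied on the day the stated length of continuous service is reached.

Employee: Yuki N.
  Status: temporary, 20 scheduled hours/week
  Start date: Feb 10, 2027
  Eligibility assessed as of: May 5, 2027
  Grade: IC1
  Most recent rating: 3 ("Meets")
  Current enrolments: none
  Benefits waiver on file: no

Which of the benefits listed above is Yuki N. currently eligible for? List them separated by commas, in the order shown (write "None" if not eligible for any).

Service from Feb 10, 2027 to May 5, 2027: 84 days.
Bereavement Leave — grade IC1 < IC3 ✗ → not eligible.
Mental Health Benefit — status temporary ✓; service 84 days < 120 days ✗ → not eligible.
Pension Scheme — status temporary ✓; service 84 days ≥ 2 months (≈60 days) ✓ → eligible.
Employee Assistance Program — service 84 days < 90 days ✗ → not eligible.
RSU Program — status temporary ✓; 20 hrs/wk < 35 ✗ → not eligible.
Paid Sabbatical — status temporary ✓; no waiver, service 84 days < 120 days ✗ → not eligible.

Pension Scheme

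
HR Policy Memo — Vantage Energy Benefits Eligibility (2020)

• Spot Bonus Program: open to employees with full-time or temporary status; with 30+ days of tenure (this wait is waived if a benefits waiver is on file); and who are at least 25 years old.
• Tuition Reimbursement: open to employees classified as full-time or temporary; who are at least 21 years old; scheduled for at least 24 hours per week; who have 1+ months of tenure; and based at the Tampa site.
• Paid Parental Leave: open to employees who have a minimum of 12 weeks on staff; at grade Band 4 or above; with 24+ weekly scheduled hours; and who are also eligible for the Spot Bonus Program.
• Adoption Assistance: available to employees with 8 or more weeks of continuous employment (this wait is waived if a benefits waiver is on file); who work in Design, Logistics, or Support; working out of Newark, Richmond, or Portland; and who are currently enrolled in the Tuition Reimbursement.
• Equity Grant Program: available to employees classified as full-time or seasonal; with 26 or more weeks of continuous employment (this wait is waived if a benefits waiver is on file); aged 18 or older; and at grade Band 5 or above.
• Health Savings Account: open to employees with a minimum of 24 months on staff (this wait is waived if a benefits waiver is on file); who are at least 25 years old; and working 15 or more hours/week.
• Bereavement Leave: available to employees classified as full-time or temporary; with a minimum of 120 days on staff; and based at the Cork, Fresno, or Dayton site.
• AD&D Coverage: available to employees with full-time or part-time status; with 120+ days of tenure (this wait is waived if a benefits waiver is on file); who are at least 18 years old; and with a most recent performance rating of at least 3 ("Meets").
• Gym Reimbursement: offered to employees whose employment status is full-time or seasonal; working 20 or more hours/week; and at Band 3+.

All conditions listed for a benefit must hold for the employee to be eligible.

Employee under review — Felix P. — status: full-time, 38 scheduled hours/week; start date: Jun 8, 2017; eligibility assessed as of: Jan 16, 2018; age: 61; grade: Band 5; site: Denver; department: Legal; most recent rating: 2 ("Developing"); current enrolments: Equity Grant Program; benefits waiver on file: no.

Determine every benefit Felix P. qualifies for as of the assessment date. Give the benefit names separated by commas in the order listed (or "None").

Service from Jun 8, 2017 to Jan 16, 2018: 222 days.
Spot Bonus Program — status full-time ✓; no waiver, service 222 days ≥ 30 days ✓; age 61 ≥ 25 ✓ → eligible.
Tuition Reimbursement — status full-time ✓; age 61 ≥ 21 ✓; 38 hrs/wk ≥ 24 ✓; service 222 days ≥ 1 month (≈30 days) ✓; site Denver ✗ (not Tampa) → not eligible.
Paid Parental Leave — service 222 days ≥ 12 weeks (≈84 days) ✓; grade Band 5 ≥ Band 4 ✓; 38 hrs/wk ≥ 24 ✓; eligible for Spot Bonus Program ✓ → eligible.
Adoption Assistance — no waiver, service 222 days ≥ 8 weeks (≈56 days) ✓; dept Legal ✗ → not eligible.
Equity Grant Program — status full-time ✓; no waiver, service 222 days ≥ 26 weeks (≈182 days) ✓; age 61 ≥ 18 ✓; grade Band 5 ≥ Band 5 ✓ → eligible.
Health Savings Account — no waiver, service 222 days < 24 months (≈720 days) ✗ → not eligible.
Bereavement Leave — status full-time ✓; service 222 days ≥ 120 days ✓; site Denver ✗ (not Cork, Fresno, or Dayton) → not eligible.
AD&D Coverage — status full-time ✓; no waiver, service 222 days ≥ 120 days ✓; age 61 ≥ 18 ✓; rating 2 < 3 ✗ → not eligible.
Gym Reimbursement — status full-time ✓; 38 hrs/wk ≥ 20 ✓; grade Band 5 ≥ Band 3 ✓ → eligible.

Spot Bonus Program, Paid Parental Leave, Equity Grant Program, Gym Reimbursement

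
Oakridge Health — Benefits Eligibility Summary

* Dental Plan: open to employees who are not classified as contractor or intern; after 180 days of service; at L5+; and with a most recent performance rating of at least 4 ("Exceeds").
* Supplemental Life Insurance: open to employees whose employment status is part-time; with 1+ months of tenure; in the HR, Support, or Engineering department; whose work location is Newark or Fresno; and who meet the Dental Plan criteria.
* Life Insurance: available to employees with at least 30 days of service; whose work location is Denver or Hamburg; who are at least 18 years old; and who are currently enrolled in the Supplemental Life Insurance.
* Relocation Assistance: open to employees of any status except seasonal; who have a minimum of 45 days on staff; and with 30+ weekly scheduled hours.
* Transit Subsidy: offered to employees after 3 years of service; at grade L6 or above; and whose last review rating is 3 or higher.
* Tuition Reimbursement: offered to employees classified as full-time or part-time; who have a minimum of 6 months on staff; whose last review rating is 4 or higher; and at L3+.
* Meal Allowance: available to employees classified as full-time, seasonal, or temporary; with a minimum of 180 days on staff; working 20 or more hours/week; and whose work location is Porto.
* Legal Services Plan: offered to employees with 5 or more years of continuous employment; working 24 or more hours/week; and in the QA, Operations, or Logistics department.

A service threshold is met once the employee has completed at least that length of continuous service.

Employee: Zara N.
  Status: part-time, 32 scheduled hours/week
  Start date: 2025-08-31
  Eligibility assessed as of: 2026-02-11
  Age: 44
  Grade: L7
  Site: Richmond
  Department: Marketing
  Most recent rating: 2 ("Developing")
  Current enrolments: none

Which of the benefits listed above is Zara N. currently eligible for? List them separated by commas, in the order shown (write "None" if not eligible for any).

Service from 2025-08-31 to 2026-02-11: 164 days.
Dental Plan — status part-time ✓ (not excluded); service 164 days < 180 days ✗ → not eligible.
Supplemental Life Insurance — status part-time ✓; service 164 days ≥ 1 month (≈30 days) ✓; dept Marketing ✗ → not eligible.
Life Insurance — service 164 days ≥ 30 days ✓; site Richmond ✗ (not Denver or Hamburg) → not eligible.
Relocation Assistance — status part-time ✓ (not excluded); service 164 days ≥ 45 days ✓; 32 hrs/wk ≥ 30 ✓ → eligible.
Transit Subsidy — service 164 days < 3 years (≈1095 days) ✗ → not eligible.
Tuition Reimbursement — status part-time ✓; service 164 days < 6 months (≈180 days) ✗ → not eligible.
Meal Allowance — status part-time ✗ (requires full-time, seasonal, or temporary) → not eligible.
Legal Services Plan — service 164 days < 5 years (≈1825 days) ✗ → not eligible.

Relocation Assistance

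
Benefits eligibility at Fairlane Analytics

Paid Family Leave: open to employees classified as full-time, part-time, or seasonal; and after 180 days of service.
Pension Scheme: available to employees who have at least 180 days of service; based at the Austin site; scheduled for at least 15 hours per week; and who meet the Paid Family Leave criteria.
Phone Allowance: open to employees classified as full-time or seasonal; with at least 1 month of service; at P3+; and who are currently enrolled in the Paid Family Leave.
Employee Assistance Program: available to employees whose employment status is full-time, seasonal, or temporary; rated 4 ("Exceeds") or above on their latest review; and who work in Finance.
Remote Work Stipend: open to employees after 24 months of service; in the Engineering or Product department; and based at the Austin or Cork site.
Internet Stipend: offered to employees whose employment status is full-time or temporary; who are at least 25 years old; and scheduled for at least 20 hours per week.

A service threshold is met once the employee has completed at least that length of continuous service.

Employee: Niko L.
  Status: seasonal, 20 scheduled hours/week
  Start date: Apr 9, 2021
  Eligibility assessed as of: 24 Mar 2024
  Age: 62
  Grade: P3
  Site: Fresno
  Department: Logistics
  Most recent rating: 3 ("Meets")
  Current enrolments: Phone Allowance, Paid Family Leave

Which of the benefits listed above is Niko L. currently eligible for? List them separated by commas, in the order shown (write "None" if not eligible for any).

Service from Apr 9, 2021 to 24 Mar 2024: 1080 days.
Paid Family Leave — status seasonal ✓; service 1080 days ≥ 180 days ✓ → eligible.
Pension Scheme — service 1080 days ≥ 180 days ✓; site Fresno ✗ (not Austin) → not eligible.
Phone Allowance — status seasonal ✓; service 1080 days ≥ 1 month (≈30 days) ✓; grade P3 ≥ P3 ✓; enrolled in Paid Family Leave ✓ → eligible.
Employee Assistance Program — status seasonal ✓; rating 3 < 4 ✗ → not eligible.
Remote Work Stipend — service 1080 days ≥ 24 months (≈720 days) ✓; dept Logistics ✗ → not eligible.
Internet Stipend — status seasonal ✗ (requires full-time or temporary) → not eligible.

Paid Family Leave, Phone Allowance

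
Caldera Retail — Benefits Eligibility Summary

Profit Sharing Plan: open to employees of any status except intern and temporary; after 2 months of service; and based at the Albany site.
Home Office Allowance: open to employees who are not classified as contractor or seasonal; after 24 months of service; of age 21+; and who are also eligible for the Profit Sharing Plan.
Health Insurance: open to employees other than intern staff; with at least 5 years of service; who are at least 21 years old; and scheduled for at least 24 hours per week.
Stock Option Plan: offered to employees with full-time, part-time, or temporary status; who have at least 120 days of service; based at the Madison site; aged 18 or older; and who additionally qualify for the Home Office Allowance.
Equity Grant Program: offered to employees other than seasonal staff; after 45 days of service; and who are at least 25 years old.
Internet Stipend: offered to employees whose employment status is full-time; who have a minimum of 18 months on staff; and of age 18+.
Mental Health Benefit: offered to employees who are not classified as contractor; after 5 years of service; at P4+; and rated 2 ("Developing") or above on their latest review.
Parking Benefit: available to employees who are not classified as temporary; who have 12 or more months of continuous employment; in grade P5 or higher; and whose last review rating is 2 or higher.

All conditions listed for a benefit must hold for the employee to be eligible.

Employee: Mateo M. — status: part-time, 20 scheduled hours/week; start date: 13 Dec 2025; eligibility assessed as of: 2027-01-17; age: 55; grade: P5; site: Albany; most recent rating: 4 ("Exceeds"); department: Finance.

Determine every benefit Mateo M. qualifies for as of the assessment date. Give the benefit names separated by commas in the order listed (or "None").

Service from 13 Dec 2025 to 2027-01-17: 400 days.
Profit Sharing Plan — status part-time ✓ (not excluded); service 400 days ≥ 2 months (≈60 days) ✓; site Albany ✓ → eligible.
Home Office Allowance — status part-time ✓ (not excluded); service 400 days < 24 months (≈720 days) ✗ → not eligible.
Health Insurance — status part-time ✓ (not excluded); service 400 days < 5 years (≈1825 days) ✗ → not eligible.
Stock Option Plan — status part-time ✓; service 400 days ≥ 120 days ✓; site Albany ✗ (not Madison) → not eligible.
Equity Grant Program — status part-time ✓ (not excluded); service 400 days ≥ 45 days ✓; age 55 ≥ 25 ✓ → eligible.
Internet Stipend — status part-time ✗ (requires full-time) → not eligible.
Mental Health Benefit — status part-time ✓ (not excluded); service 400 days < 5 years (≈1825 days) ✗ → not eligible.
Parking Benefit — status part-time ✓ (not excluded); service 400 days ≥ 12 months (≈360 days) ✓; grade P5 ≥ P5 ✓; rating 4 ≥ 2 ✓ → eligible.

Profit Sharing Plan, Equity Grant Program, Parking Benefit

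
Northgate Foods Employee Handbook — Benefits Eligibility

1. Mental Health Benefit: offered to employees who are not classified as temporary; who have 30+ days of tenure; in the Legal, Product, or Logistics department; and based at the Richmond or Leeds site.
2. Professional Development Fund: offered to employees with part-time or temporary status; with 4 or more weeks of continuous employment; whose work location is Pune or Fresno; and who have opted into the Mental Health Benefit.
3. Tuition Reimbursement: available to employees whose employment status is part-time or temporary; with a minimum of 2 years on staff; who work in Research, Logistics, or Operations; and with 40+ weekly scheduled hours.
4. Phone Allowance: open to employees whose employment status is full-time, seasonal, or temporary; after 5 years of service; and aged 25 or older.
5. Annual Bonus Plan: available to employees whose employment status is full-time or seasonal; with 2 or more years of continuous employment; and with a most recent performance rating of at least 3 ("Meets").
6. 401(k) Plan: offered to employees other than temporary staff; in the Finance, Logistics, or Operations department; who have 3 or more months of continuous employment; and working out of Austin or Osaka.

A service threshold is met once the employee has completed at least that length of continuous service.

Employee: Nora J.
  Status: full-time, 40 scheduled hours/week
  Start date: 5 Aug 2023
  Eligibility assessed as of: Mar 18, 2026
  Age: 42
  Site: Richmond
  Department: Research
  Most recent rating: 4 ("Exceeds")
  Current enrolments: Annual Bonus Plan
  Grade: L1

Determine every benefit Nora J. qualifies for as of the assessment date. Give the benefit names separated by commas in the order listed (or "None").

Service from 5 Aug 2023 to Mar 18, 2026: 956 days.
Mental Health Benefit — status full-time ✓ (not excluded); service 956 days ≥ 30 days ✓; dept Research ✗ → not eligible.
Professional Development Fund — status full-time ✗ (requires part-time or temporary) → not eligible.
Tuition Reimbursement — status full-time ✗ (requires part-time or temporary) → not eligible.
Phone Allowance — status full-time ✓; service 956 days < 5 years (≈1825 days) ✗ → not eligible.
Annual Bonus Plan — status full-time ✓; service 956 days ≥ 2 years (≈730 days) ✓; rating 4 ≥ 3 ✓ → eligible.
401(k) Plan — status full-time ✓ (not excluded); dept Research ✗ → not eligible.

Annual Bonus Plan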